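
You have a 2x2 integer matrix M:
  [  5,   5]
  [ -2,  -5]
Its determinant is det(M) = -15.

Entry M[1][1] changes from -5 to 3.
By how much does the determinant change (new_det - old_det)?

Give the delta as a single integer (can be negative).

Cofactor C_11 = 5
Entry delta = 3 - -5 = 8
Det delta = entry_delta * cofactor = 8 * 5 = 40

Answer: 40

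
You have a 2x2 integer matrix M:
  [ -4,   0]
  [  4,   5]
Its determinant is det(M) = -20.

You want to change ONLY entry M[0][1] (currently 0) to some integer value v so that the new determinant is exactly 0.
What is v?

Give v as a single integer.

Answer: -5

Derivation:
det is linear in entry M[0][1]: det = old_det + (v - 0) * C_01
Cofactor C_01 = -4
Want det = 0: -20 + (v - 0) * -4 = 0
  (v - 0) = 20 / -4 = -5
  v = 0 + (-5) = -5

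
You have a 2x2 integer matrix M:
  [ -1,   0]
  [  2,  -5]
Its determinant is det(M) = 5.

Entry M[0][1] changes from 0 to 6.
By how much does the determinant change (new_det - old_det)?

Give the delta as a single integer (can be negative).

Answer: -12

Derivation:
Cofactor C_01 = -2
Entry delta = 6 - 0 = 6
Det delta = entry_delta * cofactor = 6 * -2 = -12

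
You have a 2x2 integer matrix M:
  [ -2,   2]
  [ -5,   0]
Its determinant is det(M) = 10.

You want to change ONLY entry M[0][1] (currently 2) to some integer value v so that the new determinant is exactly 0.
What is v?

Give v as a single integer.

det is linear in entry M[0][1]: det = old_det + (v - 2) * C_01
Cofactor C_01 = 5
Want det = 0: 10 + (v - 2) * 5 = 0
  (v - 2) = -10 / 5 = -2
  v = 2 + (-2) = 0

Answer: 0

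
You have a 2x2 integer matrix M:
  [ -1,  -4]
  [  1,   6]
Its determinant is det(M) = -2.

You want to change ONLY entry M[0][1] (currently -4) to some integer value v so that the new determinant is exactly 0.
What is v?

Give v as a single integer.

Answer: -6

Derivation:
det is linear in entry M[0][1]: det = old_det + (v - -4) * C_01
Cofactor C_01 = -1
Want det = 0: -2 + (v - -4) * -1 = 0
  (v - -4) = 2 / -1 = -2
  v = -4 + (-2) = -6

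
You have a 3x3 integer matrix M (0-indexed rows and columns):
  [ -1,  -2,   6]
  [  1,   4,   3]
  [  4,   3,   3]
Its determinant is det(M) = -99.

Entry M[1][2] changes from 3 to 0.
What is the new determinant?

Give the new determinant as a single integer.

Answer: -84

Derivation:
det is linear in row 1: changing M[1][2] by delta changes det by delta * cofactor(1,2).
Cofactor C_12 = (-1)^(1+2) * minor(1,2) = -5
Entry delta = 0 - 3 = -3
Det delta = -3 * -5 = 15
New det = -99 + 15 = -84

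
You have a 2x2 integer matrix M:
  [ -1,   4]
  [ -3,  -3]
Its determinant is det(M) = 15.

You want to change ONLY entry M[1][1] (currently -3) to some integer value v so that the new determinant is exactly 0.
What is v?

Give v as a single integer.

det is linear in entry M[1][1]: det = old_det + (v - -3) * C_11
Cofactor C_11 = -1
Want det = 0: 15 + (v - -3) * -1 = 0
  (v - -3) = -15 / -1 = 15
  v = -3 + (15) = 12

Answer: 12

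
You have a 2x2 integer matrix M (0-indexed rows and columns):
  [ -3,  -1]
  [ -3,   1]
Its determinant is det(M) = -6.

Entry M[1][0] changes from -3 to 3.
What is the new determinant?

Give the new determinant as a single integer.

det is linear in row 1: changing M[1][0] by delta changes det by delta * cofactor(1,0).
Cofactor C_10 = (-1)^(1+0) * minor(1,0) = 1
Entry delta = 3 - -3 = 6
Det delta = 6 * 1 = 6
New det = -6 + 6 = 0

Answer: 0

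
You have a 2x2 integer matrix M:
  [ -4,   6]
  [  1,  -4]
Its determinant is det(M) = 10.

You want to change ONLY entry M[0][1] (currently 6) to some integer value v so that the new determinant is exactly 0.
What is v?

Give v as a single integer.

Answer: 16

Derivation:
det is linear in entry M[0][1]: det = old_det + (v - 6) * C_01
Cofactor C_01 = -1
Want det = 0: 10 + (v - 6) * -1 = 0
  (v - 6) = -10 / -1 = 10
  v = 6 + (10) = 16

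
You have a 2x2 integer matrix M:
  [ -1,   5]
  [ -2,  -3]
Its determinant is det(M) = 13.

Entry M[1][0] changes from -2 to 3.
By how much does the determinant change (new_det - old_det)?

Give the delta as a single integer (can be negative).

Answer: -25

Derivation:
Cofactor C_10 = -5
Entry delta = 3 - -2 = 5
Det delta = entry_delta * cofactor = 5 * -5 = -25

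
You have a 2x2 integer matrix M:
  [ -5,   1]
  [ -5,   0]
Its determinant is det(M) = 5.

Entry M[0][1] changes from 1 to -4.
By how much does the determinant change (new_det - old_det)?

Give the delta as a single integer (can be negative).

Cofactor C_01 = 5
Entry delta = -4 - 1 = -5
Det delta = entry_delta * cofactor = -5 * 5 = -25

Answer: -25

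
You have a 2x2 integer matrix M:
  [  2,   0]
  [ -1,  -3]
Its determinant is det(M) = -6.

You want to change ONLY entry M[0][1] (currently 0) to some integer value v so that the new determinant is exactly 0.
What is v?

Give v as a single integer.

det is linear in entry M[0][1]: det = old_det + (v - 0) * C_01
Cofactor C_01 = 1
Want det = 0: -6 + (v - 0) * 1 = 0
  (v - 0) = 6 / 1 = 6
  v = 0 + (6) = 6

Answer: 6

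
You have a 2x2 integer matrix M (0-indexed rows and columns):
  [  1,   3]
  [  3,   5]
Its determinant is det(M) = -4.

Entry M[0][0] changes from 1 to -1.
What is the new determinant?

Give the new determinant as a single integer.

Answer: -14

Derivation:
det is linear in row 0: changing M[0][0] by delta changes det by delta * cofactor(0,0).
Cofactor C_00 = (-1)^(0+0) * minor(0,0) = 5
Entry delta = -1 - 1 = -2
Det delta = -2 * 5 = -10
New det = -4 + -10 = -14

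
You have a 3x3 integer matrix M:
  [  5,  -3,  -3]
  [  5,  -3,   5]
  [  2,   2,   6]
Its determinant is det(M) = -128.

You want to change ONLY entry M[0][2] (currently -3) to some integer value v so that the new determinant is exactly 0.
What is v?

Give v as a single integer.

det is linear in entry M[0][2]: det = old_det + (v - -3) * C_02
Cofactor C_02 = 16
Want det = 0: -128 + (v - -3) * 16 = 0
  (v - -3) = 128 / 16 = 8
  v = -3 + (8) = 5

Answer: 5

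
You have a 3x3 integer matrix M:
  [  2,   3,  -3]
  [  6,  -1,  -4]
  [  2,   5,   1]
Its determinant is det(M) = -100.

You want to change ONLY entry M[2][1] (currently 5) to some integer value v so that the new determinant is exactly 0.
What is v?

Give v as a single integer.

Answer: -5

Derivation:
det is linear in entry M[2][1]: det = old_det + (v - 5) * C_21
Cofactor C_21 = -10
Want det = 0: -100 + (v - 5) * -10 = 0
  (v - 5) = 100 / -10 = -10
  v = 5 + (-10) = -5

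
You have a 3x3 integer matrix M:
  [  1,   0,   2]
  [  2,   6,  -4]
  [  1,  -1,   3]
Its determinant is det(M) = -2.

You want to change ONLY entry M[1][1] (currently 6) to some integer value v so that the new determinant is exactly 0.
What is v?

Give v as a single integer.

Answer: 8

Derivation:
det is linear in entry M[1][1]: det = old_det + (v - 6) * C_11
Cofactor C_11 = 1
Want det = 0: -2 + (v - 6) * 1 = 0
  (v - 6) = 2 / 1 = 2
  v = 6 + (2) = 8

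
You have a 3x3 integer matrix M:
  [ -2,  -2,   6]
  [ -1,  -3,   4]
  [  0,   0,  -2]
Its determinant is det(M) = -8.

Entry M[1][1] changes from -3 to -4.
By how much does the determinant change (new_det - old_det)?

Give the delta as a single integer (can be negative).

Answer: -4

Derivation:
Cofactor C_11 = 4
Entry delta = -4 - -3 = -1
Det delta = entry_delta * cofactor = -1 * 4 = -4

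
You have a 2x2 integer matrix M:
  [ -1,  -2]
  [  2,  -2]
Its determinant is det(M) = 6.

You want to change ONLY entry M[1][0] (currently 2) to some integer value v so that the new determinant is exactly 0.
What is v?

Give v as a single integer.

Answer: -1

Derivation:
det is linear in entry M[1][0]: det = old_det + (v - 2) * C_10
Cofactor C_10 = 2
Want det = 0: 6 + (v - 2) * 2 = 0
  (v - 2) = -6 / 2 = -3
  v = 2 + (-3) = -1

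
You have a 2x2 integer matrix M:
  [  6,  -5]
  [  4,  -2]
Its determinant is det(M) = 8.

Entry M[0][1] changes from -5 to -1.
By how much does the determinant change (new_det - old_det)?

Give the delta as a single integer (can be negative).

Cofactor C_01 = -4
Entry delta = -1 - -5 = 4
Det delta = entry_delta * cofactor = 4 * -4 = -16

Answer: -16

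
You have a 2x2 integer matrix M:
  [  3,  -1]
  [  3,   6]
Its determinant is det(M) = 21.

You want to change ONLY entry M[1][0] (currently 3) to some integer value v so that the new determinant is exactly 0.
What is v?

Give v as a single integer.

Answer: -18

Derivation:
det is linear in entry M[1][0]: det = old_det + (v - 3) * C_10
Cofactor C_10 = 1
Want det = 0: 21 + (v - 3) * 1 = 0
  (v - 3) = -21 / 1 = -21
  v = 3 + (-21) = -18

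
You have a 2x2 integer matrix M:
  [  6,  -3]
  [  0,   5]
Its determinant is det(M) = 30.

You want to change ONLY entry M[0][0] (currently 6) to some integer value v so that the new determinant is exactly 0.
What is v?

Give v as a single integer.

Answer: 0

Derivation:
det is linear in entry M[0][0]: det = old_det + (v - 6) * C_00
Cofactor C_00 = 5
Want det = 0: 30 + (v - 6) * 5 = 0
  (v - 6) = -30 / 5 = -6
  v = 6 + (-6) = 0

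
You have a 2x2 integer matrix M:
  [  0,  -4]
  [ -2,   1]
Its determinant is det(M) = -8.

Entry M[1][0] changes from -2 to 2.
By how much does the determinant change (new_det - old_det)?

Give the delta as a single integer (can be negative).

Cofactor C_10 = 4
Entry delta = 2 - -2 = 4
Det delta = entry_delta * cofactor = 4 * 4 = 16

Answer: 16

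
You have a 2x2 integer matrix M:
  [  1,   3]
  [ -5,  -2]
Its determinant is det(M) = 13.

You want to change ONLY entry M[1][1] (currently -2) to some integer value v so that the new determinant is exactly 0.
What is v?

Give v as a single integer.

Answer: -15

Derivation:
det is linear in entry M[1][1]: det = old_det + (v - -2) * C_11
Cofactor C_11 = 1
Want det = 0: 13 + (v - -2) * 1 = 0
  (v - -2) = -13 / 1 = -13
  v = -2 + (-13) = -15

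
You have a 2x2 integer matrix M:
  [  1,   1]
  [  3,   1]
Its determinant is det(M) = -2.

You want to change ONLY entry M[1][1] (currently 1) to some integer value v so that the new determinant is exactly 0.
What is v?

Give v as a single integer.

det is linear in entry M[1][1]: det = old_det + (v - 1) * C_11
Cofactor C_11 = 1
Want det = 0: -2 + (v - 1) * 1 = 0
  (v - 1) = 2 / 1 = 2
  v = 1 + (2) = 3

Answer: 3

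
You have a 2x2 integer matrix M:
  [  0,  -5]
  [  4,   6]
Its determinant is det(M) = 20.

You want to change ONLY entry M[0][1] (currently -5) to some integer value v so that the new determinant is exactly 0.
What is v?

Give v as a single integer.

det is linear in entry M[0][1]: det = old_det + (v - -5) * C_01
Cofactor C_01 = -4
Want det = 0: 20 + (v - -5) * -4 = 0
  (v - -5) = -20 / -4 = 5
  v = -5 + (5) = 0

Answer: 0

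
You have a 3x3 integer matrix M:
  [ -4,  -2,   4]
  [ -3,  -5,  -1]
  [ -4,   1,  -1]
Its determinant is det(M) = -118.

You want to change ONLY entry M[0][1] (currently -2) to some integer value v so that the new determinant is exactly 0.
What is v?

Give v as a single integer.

det is linear in entry M[0][1]: det = old_det + (v - -2) * C_01
Cofactor C_01 = 1
Want det = 0: -118 + (v - -2) * 1 = 0
  (v - -2) = 118 / 1 = 118
  v = -2 + (118) = 116

Answer: 116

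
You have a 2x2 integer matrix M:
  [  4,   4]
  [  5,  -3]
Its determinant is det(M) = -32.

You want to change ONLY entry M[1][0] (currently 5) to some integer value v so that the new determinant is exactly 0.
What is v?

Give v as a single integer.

Answer: -3

Derivation:
det is linear in entry M[1][0]: det = old_det + (v - 5) * C_10
Cofactor C_10 = -4
Want det = 0: -32 + (v - 5) * -4 = 0
  (v - 5) = 32 / -4 = -8
  v = 5 + (-8) = -3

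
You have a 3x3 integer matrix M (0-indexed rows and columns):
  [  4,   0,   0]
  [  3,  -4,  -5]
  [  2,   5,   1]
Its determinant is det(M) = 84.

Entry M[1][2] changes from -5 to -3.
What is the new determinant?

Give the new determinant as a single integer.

Answer: 44

Derivation:
det is linear in row 1: changing M[1][2] by delta changes det by delta * cofactor(1,2).
Cofactor C_12 = (-1)^(1+2) * minor(1,2) = -20
Entry delta = -3 - -5 = 2
Det delta = 2 * -20 = -40
New det = 84 + -40 = 44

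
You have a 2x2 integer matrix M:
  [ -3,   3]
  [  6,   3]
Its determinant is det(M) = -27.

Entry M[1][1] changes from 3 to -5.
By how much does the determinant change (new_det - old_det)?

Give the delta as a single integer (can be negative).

Cofactor C_11 = -3
Entry delta = -5 - 3 = -8
Det delta = entry_delta * cofactor = -8 * -3 = 24

Answer: 24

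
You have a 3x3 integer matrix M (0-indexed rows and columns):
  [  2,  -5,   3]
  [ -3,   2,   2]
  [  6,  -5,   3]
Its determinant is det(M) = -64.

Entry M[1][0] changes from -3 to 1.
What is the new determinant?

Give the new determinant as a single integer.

Answer: -64

Derivation:
det is linear in row 1: changing M[1][0] by delta changes det by delta * cofactor(1,0).
Cofactor C_10 = (-1)^(1+0) * minor(1,0) = 0
Entry delta = 1 - -3 = 4
Det delta = 4 * 0 = 0
New det = -64 + 0 = -64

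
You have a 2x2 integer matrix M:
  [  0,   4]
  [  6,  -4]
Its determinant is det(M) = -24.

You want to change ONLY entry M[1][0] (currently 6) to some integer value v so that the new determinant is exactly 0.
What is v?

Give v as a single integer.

Answer: 0

Derivation:
det is linear in entry M[1][0]: det = old_det + (v - 6) * C_10
Cofactor C_10 = -4
Want det = 0: -24 + (v - 6) * -4 = 0
  (v - 6) = 24 / -4 = -6
  v = 6 + (-6) = 0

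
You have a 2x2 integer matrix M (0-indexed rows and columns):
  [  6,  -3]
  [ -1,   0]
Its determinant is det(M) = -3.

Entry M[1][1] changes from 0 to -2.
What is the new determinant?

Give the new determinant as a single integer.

det is linear in row 1: changing M[1][1] by delta changes det by delta * cofactor(1,1).
Cofactor C_11 = (-1)^(1+1) * minor(1,1) = 6
Entry delta = -2 - 0 = -2
Det delta = -2 * 6 = -12
New det = -3 + -12 = -15

Answer: -15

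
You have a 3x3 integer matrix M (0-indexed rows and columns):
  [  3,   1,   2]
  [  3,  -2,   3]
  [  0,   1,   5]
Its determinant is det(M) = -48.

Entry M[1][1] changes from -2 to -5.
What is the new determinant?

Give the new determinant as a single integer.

det is linear in row 1: changing M[1][1] by delta changes det by delta * cofactor(1,1).
Cofactor C_11 = (-1)^(1+1) * minor(1,1) = 15
Entry delta = -5 - -2 = -3
Det delta = -3 * 15 = -45
New det = -48 + -45 = -93

Answer: -93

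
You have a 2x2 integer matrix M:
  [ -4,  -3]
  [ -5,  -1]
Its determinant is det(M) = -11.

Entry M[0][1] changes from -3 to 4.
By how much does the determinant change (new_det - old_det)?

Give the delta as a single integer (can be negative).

Cofactor C_01 = 5
Entry delta = 4 - -3 = 7
Det delta = entry_delta * cofactor = 7 * 5 = 35

Answer: 35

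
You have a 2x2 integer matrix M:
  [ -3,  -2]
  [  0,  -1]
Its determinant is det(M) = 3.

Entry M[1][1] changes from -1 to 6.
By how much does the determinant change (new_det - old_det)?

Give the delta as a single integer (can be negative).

Cofactor C_11 = -3
Entry delta = 6 - -1 = 7
Det delta = entry_delta * cofactor = 7 * -3 = -21

Answer: -21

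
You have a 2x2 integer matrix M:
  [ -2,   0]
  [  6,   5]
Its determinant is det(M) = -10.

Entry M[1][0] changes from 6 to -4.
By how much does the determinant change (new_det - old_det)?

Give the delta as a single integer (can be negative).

Cofactor C_10 = 0
Entry delta = -4 - 6 = -10
Det delta = entry_delta * cofactor = -10 * 0 = 0

Answer: 0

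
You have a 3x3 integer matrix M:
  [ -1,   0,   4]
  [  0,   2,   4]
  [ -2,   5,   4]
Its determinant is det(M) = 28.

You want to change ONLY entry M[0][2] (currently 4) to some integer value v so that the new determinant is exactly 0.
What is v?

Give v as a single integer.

Answer: -3

Derivation:
det is linear in entry M[0][2]: det = old_det + (v - 4) * C_02
Cofactor C_02 = 4
Want det = 0: 28 + (v - 4) * 4 = 0
  (v - 4) = -28 / 4 = -7
  v = 4 + (-7) = -3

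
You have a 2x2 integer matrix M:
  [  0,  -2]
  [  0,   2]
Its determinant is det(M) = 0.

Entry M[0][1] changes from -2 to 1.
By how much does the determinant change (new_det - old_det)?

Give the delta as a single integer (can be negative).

Cofactor C_01 = 0
Entry delta = 1 - -2 = 3
Det delta = entry_delta * cofactor = 3 * 0 = 0

Answer: 0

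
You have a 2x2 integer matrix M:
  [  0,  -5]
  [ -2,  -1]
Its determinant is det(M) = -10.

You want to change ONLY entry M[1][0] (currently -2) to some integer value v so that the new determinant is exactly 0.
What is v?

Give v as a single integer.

Answer: 0

Derivation:
det is linear in entry M[1][0]: det = old_det + (v - -2) * C_10
Cofactor C_10 = 5
Want det = 0: -10 + (v - -2) * 5 = 0
  (v - -2) = 10 / 5 = 2
  v = -2 + (2) = 0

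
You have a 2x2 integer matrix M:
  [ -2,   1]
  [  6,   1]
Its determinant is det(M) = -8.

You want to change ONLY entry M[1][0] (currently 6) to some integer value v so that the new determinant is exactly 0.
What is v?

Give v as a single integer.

det is linear in entry M[1][0]: det = old_det + (v - 6) * C_10
Cofactor C_10 = -1
Want det = 0: -8 + (v - 6) * -1 = 0
  (v - 6) = 8 / -1 = -8
  v = 6 + (-8) = -2

Answer: -2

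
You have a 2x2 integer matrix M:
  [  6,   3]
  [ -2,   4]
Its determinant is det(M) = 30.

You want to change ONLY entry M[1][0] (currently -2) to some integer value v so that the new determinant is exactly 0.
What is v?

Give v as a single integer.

det is linear in entry M[1][0]: det = old_det + (v - -2) * C_10
Cofactor C_10 = -3
Want det = 0: 30 + (v - -2) * -3 = 0
  (v - -2) = -30 / -3 = 10
  v = -2 + (10) = 8

Answer: 8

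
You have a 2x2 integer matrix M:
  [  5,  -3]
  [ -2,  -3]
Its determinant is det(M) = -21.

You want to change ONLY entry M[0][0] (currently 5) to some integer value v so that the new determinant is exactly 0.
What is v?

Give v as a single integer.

Answer: -2

Derivation:
det is linear in entry M[0][0]: det = old_det + (v - 5) * C_00
Cofactor C_00 = -3
Want det = 0: -21 + (v - 5) * -3 = 0
  (v - 5) = 21 / -3 = -7
  v = 5 + (-7) = -2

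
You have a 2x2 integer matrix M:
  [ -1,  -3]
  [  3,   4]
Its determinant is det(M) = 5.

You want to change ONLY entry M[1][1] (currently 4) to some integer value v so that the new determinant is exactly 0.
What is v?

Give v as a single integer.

Answer: 9

Derivation:
det is linear in entry M[1][1]: det = old_det + (v - 4) * C_11
Cofactor C_11 = -1
Want det = 0: 5 + (v - 4) * -1 = 0
  (v - 4) = -5 / -1 = 5
  v = 4 + (5) = 9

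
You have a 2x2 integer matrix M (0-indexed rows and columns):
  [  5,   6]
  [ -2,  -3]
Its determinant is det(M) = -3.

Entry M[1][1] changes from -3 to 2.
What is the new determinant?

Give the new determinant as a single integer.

Answer: 22

Derivation:
det is linear in row 1: changing M[1][1] by delta changes det by delta * cofactor(1,1).
Cofactor C_11 = (-1)^(1+1) * minor(1,1) = 5
Entry delta = 2 - -3 = 5
Det delta = 5 * 5 = 25
New det = -3 + 25 = 22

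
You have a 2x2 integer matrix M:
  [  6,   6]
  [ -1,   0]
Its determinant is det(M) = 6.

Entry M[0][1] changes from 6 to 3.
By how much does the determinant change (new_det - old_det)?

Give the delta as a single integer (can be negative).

Answer: -3

Derivation:
Cofactor C_01 = 1
Entry delta = 3 - 6 = -3
Det delta = entry_delta * cofactor = -3 * 1 = -3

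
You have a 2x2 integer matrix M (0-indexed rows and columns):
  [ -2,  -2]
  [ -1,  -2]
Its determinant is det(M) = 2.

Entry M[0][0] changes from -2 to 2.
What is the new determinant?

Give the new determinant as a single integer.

det is linear in row 0: changing M[0][0] by delta changes det by delta * cofactor(0,0).
Cofactor C_00 = (-1)^(0+0) * minor(0,0) = -2
Entry delta = 2 - -2 = 4
Det delta = 4 * -2 = -8
New det = 2 + -8 = -6

Answer: -6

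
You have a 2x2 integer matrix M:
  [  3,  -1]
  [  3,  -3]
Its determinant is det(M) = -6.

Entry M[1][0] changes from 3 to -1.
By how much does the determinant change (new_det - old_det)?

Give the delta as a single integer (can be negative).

Cofactor C_10 = 1
Entry delta = -1 - 3 = -4
Det delta = entry_delta * cofactor = -4 * 1 = -4

Answer: -4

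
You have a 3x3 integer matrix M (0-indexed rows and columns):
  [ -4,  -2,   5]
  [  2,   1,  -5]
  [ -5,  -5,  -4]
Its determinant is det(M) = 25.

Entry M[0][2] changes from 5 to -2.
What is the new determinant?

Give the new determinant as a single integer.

det is linear in row 0: changing M[0][2] by delta changes det by delta * cofactor(0,2).
Cofactor C_02 = (-1)^(0+2) * minor(0,2) = -5
Entry delta = -2 - 5 = -7
Det delta = -7 * -5 = 35
New det = 25 + 35 = 60

Answer: 60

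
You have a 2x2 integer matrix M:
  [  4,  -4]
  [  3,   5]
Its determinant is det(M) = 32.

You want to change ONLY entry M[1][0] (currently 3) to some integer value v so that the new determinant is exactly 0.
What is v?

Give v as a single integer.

Answer: -5

Derivation:
det is linear in entry M[1][0]: det = old_det + (v - 3) * C_10
Cofactor C_10 = 4
Want det = 0: 32 + (v - 3) * 4 = 0
  (v - 3) = -32 / 4 = -8
  v = 3 + (-8) = -5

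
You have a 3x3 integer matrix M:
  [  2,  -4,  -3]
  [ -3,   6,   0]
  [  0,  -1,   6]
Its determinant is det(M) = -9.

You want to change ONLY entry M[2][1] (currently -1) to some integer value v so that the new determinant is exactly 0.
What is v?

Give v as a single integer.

det is linear in entry M[2][1]: det = old_det + (v - -1) * C_21
Cofactor C_21 = 9
Want det = 0: -9 + (v - -1) * 9 = 0
  (v - -1) = 9 / 9 = 1
  v = -1 + (1) = 0

Answer: 0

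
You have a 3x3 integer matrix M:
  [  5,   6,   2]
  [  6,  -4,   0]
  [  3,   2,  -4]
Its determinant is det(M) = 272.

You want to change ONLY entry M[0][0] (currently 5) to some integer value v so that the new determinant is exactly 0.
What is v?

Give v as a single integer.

Answer: -12

Derivation:
det is linear in entry M[0][0]: det = old_det + (v - 5) * C_00
Cofactor C_00 = 16
Want det = 0: 272 + (v - 5) * 16 = 0
  (v - 5) = -272 / 16 = -17
  v = 5 + (-17) = -12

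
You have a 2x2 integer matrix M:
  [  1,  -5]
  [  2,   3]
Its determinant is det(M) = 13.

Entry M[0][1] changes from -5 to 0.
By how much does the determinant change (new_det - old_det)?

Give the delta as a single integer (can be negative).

Answer: -10

Derivation:
Cofactor C_01 = -2
Entry delta = 0 - -5 = 5
Det delta = entry_delta * cofactor = 5 * -2 = -10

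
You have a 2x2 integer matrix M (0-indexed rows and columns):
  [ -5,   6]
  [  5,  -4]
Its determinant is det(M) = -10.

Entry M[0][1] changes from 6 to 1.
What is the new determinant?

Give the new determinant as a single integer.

Answer: 15

Derivation:
det is linear in row 0: changing M[0][1] by delta changes det by delta * cofactor(0,1).
Cofactor C_01 = (-1)^(0+1) * minor(0,1) = -5
Entry delta = 1 - 6 = -5
Det delta = -5 * -5 = 25
New det = -10 + 25 = 15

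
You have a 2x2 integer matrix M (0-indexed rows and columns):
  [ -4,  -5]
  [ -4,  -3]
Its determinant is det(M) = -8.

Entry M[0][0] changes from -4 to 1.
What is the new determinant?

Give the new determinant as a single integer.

Answer: -23

Derivation:
det is linear in row 0: changing M[0][0] by delta changes det by delta * cofactor(0,0).
Cofactor C_00 = (-1)^(0+0) * minor(0,0) = -3
Entry delta = 1 - -4 = 5
Det delta = 5 * -3 = -15
New det = -8 + -15 = -23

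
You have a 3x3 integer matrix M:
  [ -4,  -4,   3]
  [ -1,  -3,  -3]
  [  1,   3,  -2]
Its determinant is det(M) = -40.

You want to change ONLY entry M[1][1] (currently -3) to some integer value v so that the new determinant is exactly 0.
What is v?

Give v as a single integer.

det is linear in entry M[1][1]: det = old_det + (v - -3) * C_11
Cofactor C_11 = 5
Want det = 0: -40 + (v - -3) * 5 = 0
  (v - -3) = 40 / 5 = 8
  v = -3 + (8) = 5

Answer: 5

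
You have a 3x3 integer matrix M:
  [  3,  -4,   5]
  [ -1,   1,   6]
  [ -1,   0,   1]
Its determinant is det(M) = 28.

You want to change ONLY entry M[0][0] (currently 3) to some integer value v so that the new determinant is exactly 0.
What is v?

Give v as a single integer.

Answer: -25

Derivation:
det is linear in entry M[0][0]: det = old_det + (v - 3) * C_00
Cofactor C_00 = 1
Want det = 0: 28 + (v - 3) * 1 = 0
  (v - 3) = -28 / 1 = -28
  v = 3 + (-28) = -25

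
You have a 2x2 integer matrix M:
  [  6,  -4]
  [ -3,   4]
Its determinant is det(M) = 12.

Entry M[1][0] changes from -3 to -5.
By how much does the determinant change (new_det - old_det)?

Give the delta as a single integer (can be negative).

Answer: -8

Derivation:
Cofactor C_10 = 4
Entry delta = -5 - -3 = -2
Det delta = entry_delta * cofactor = -2 * 4 = -8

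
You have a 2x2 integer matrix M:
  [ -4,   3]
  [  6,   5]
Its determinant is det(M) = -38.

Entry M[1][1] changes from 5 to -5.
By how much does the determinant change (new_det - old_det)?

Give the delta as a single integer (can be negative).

Cofactor C_11 = -4
Entry delta = -5 - 5 = -10
Det delta = entry_delta * cofactor = -10 * -4 = 40

Answer: 40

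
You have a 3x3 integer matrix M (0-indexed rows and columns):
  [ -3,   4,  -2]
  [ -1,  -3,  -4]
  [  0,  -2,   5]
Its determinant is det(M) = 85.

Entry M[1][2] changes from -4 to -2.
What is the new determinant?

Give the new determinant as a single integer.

det is linear in row 1: changing M[1][2] by delta changes det by delta * cofactor(1,2).
Cofactor C_12 = (-1)^(1+2) * minor(1,2) = -6
Entry delta = -2 - -4 = 2
Det delta = 2 * -6 = -12
New det = 85 + -12 = 73

Answer: 73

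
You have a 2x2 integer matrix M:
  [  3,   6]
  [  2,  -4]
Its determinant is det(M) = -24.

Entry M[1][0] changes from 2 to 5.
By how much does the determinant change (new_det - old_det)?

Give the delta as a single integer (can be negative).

Cofactor C_10 = -6
Entry delta = 5 - 2 = 3
Det delta = entry_delta * cofactor = 3 * -6 = -18

Answer: -18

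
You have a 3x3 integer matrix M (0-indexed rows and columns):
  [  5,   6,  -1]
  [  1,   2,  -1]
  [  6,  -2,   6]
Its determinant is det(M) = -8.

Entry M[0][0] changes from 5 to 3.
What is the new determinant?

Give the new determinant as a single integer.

det is linear in row 0: changing M[0][0] by delta changes det by delta * cofactor(0,0).
Cofactor C_00 = (-1)^(0+0) * minor(0,0) = 10
Entry delta = 3 - 5 = -2
Det delta = -2 * 10 = -20
New det = -8 + -20 = -28

Answer: -28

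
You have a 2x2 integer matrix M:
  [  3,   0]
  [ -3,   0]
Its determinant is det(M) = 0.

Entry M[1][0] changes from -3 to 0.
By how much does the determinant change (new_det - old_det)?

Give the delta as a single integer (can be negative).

Cofactor C_10 = 0
Entry delta = 0 - -3 = 3
Det delta = entry_delta * cofactor = 3 * 0 = 0

Answer: 0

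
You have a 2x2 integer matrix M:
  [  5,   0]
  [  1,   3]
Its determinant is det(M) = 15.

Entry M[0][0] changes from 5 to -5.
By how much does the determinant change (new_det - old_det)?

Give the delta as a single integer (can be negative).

Cofactor C_00 = 3
Entry delta = -5 - 5 = -10
Det delta = entry_delta * cofactor = -10 * 3 = -30

Answer: -30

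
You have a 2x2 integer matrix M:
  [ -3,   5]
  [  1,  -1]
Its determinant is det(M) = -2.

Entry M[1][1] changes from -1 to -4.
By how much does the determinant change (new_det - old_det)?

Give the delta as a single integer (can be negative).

Answer: 9

Derivation:
Cofactor C_11 = -3
Entry delta = -4 - -1 = -3
Det delta = entry_delta * cofactor = -3 * -3 = 9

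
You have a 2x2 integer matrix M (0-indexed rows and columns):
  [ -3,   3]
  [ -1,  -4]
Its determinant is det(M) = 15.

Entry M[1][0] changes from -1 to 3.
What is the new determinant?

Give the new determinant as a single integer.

det is linear in row 1: changing M[1][0] by delta changes det by delta * cofactor(1,0).
Cofactor C_10 = (-1)^(1+0) * minor(1,0) = -3
Entry delta = 3 - -1 = 4
Det delta = 4 * -3 = -12
New det = 15 + -12 = 3

Answer: 3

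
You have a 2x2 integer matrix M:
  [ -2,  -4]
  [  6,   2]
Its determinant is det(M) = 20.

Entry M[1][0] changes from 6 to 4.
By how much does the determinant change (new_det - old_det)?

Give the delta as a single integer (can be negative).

Cofactor C_10 = 4
Entry delta = 4 - 6 = -2
Det delta = entry_delta * cofactor = -2 * 4 = -8

Answer: -8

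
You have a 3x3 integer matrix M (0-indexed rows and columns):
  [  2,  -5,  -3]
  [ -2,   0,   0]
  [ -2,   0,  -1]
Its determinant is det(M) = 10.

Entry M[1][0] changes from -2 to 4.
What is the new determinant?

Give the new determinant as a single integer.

Answer: -20

Derivation:
det is linear in row 1: changing M[1][0] by delta changes det by delta * cofactor(1,0).
Cofactor C_10 = (-1)^(1+0) * minor(1,0) = -5
Entry delta = 4 - -2 = 6
Det delta = 6 * -5 = -30
New det = 10 + -30 = -20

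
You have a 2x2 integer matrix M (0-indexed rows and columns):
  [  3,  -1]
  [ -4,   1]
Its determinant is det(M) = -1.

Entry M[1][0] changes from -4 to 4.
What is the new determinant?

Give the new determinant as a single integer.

det is linear in row 1: changing M[1][0] by delta changes det by delta * cofactor(1,0).
Cofactor C_10 = (-1)^(1+0) * minor(1,0) = 1
Entry delta = 4 - -4 = 8
Det delta = 8 * 1 = 8
New det = -1 + 8 = 7

Answer: 7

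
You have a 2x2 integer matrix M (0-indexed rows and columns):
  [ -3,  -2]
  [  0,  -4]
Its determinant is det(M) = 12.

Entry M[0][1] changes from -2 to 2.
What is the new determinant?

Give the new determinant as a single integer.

det is linear in row 0: changing M[0][1] by delta changes det by delta * cofactor(0,1).
Cofactor C_01 = (-1)^(0+1) * minor(0,1) = 0
Entry delta = 2 - -2 = 4
Det delta = 4 * 0 = 0
New det = 12 + 0 = 12

Answer: 12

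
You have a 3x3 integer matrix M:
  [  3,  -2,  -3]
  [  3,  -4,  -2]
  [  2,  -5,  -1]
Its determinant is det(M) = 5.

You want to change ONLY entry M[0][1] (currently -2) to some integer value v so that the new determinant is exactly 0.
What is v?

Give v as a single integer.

Answer: 3

Derivation:
det is linear in entry M[0][1]: det = old_det + (v - -2) * C_01
Cofactor C_01 = -1
Want det = 0: 5 + (v - -2) * -1 = 0
  (v - -2) = -5 / -1 = 5
  v = -2 + (5) = 3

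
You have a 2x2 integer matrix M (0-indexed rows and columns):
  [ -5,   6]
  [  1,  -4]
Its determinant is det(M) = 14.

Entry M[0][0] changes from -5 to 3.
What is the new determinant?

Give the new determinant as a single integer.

Answer: -18

Derivation:
det is linear in row 0: changing M[0][0] by delta changes det by delta * cofactor(0,0).
Cofactor C_00 = (-1)^(0+0) * minor(0,0) = -4
Entry delta = 3 - -5 = 8
Det delta = 8 * -4 = -32
New det = 14 + -32 = -18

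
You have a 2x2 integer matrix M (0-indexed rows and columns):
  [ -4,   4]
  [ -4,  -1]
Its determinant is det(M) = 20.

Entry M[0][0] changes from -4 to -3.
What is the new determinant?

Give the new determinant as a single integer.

det is linear in row 0: changing M[0][0] by delta changes det by delta * cofactor(0,0).
Cofactor C_00 = (-1)^(0+0) * minor(0,0) = -1
Entry delta = -3 - -4 = 1
Det delta = 1 * -1 = -1
New det = 20 + -1 = 19

Answer: 19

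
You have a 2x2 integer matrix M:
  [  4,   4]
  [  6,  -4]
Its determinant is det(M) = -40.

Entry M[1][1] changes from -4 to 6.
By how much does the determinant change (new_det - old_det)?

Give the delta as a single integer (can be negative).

Cofactor C_11 = 4
Entry delta = 6 - -4 = 10
Det delta = entry_delta * cofactor = 10 * 4 = 40

Answer: 40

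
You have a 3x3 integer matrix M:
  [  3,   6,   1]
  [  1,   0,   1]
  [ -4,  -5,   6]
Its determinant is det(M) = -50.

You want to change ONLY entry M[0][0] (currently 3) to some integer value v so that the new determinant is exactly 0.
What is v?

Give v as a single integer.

Answer: 13

Derivation:
det is linear in entry M[0][0]: det = old_det + (v - 3) * C_00
Cofactor C_00 = 5
Want det = 0: -50 + (v - 3) * 5 = 0
  (v - 3) = 50 / 5 = 10
  v = 3 + (10) = 13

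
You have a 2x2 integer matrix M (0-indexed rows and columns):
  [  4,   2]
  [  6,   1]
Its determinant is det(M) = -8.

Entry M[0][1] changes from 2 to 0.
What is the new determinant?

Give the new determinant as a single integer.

det is linear in row 0: changing M[0][1] by delta changes det by delta * cofactor(0,1).
Cofactor C_01 = (-1)^(0+1) * minor(0,1) = -6
Entry delta = 0 - 2 = -2
Det delta = -2 * -6 = 12
New det = -8 + 12 = 4

Answer: 4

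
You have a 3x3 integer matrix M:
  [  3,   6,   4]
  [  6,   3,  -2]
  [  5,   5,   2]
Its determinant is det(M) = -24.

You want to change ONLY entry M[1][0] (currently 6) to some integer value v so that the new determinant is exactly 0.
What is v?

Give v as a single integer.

det is linear in entry M[1][0]: det = old_det + (v - 6) * C_10
Cofactor C_10 = 8
Want det = 0: -24 + (v - 6) * 8 = 0
  (v - 6) = 24 / 8 = 3
  v = 6 + (3) = 9

Answer: 9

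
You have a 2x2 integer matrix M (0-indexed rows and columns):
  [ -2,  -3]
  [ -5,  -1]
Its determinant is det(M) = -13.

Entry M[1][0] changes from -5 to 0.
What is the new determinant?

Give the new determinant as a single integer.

Answer: 2

Derivation:
det is linear in row 1: changing M[1][0] by delta changes det by delta * cofactor(1,0).
Cofactor C_10 = (-1)^(1+0) * minor(1,0) = 3
Entry delta = 0 - -5 = 5
Det delta = 5 * 3 = 15
New det = -13 + 15 = 2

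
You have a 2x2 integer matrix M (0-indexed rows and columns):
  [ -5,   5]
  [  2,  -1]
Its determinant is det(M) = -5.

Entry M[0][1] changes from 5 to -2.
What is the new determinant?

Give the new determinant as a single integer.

det is linear in row 0: changing M[0][1] by delta changes det by delta * cofactor(0,1).
Cofactor C_01 = (-1)^(0+1) * minor(0,1) = -2
Entry delta = -2 - 5 = -7
Det delta = -7 * -2 = 14
New det = -5 + 14 = 9

Answer: 9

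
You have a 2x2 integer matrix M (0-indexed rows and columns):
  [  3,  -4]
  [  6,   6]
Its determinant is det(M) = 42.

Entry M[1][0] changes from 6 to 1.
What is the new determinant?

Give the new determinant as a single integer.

det is linear in row 1: changing M[1][0] by delta changes det by delta * cofactor(1,0).
Cofactor C_10 = (-1)^(1+0) * minor(1,0) = 4
Entry delta = 1 - 6 = -5
Det delta = -5 * 4 = -20
New det = 42 + -20 = 22

Answer: 22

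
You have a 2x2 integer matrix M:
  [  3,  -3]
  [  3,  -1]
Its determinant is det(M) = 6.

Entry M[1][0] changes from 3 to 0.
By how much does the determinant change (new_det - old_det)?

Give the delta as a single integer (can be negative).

Answer: -9

Derivation:
Cofactor C_10 = 3
Entry delta = 0 - 3 = -3
Det delta = entry_delta * cofactor = -3 * 3 = -9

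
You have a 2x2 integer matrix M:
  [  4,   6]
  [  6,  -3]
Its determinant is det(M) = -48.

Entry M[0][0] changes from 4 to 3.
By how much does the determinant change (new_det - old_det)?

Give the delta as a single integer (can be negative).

Cofactor C_00 = -3
Entry delta = 3 - 4 = -1
Det delta = entry_delta * cofactor = -1 * -3 = 3

Answer: 3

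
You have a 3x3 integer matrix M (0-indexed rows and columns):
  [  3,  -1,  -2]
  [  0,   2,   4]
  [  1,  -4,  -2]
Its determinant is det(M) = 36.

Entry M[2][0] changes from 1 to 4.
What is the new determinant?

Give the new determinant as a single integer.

det is linear in row 2: changing M[2][0] by delta changes det by delta * cofactor(2,0).
Cofactor C_20 = (-1)^(2+0) * minor(2,0) = 0
Entry delta = 4 - 1 = 3
Det delta = 3 * 0 = 0
New det = 36 + 0 = 36

Answer: 36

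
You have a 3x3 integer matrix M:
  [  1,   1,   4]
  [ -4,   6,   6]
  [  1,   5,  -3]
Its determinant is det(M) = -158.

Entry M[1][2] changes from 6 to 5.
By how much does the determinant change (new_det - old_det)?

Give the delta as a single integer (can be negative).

Cofactor C_12 = -4
Entry delta = 5 - 6 = -1
Det delta = entry_delta * cofactor = -1 * -4 = 4

Answer: 4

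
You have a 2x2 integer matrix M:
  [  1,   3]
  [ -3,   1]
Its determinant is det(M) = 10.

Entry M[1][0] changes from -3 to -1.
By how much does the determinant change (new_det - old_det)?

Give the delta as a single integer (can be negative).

Cofactor C_10 = -3
Entry delta = -1 - -3 = 2
Det delta = entry_delta * cofactor = 2 * -3 = -6

Answer: -6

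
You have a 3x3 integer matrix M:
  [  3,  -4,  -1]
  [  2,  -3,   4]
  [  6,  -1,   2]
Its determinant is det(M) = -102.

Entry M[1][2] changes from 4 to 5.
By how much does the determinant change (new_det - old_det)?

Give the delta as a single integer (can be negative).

Cofactor C_12 = -21
Entry delta = 5 - 4 = 1
Det delta = entry_delta * cofactor = 1 * -21 = -21

Answer: -21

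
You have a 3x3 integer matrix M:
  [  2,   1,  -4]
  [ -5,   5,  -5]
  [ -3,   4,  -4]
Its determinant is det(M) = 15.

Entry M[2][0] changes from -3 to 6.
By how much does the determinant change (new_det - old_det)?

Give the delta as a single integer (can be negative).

Answer: 135

Derivation:
Cofactor C_20 = 15
Entry delta = 6 - -3 = 9
Det delta = entry_delta * cofactor = 9 * 15 = 135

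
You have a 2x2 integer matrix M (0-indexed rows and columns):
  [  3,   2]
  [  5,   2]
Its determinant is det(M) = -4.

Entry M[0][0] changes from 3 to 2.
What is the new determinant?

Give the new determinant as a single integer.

Answer: -6

Derivation:
det is linear in row 0: changing M[0][0] by delta changes det by delta * cofactor(0,0).
Cofactor C_00 = (-1)^(0+0) * minor(0,0) = 2
Entry delta = 2 - 3 = -1
Det delta = -1 * 2 = -2
New det = -4 + -2 = -6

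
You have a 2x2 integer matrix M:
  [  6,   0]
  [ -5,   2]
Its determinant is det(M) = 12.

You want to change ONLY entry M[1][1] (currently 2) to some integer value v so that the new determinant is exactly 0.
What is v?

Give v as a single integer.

Answer: 0

Derivation:
det is linear in entry M[1][1]: det = old_det + (v - 2) * C_11
Cofactor C_11 = 6
Want det = 0: 12 + (v - 2) * 6 = 0
  (v - 2) = -12 / 6 = -2
  v = 2 + (-2) = 0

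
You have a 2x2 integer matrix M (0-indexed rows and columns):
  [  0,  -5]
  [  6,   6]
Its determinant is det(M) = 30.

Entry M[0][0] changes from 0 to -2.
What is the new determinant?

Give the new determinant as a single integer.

Answer: 18

Derivation:
det is linear in row 0: changing M[0][0] by delta changes det by delta * cofactor(0,0).
Cofactor C_00 = (-1)^(0+0) * minor(0,0) = 6
Entry delta = -2 - 0 = -2
Det delta = -2 * 6 = -12
New det = 30 + -12 = 18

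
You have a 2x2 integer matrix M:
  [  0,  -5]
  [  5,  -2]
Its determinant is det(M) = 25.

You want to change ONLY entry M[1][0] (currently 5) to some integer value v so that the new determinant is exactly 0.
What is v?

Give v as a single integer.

det is linear in entry M[1][0]: det = old_det + (v - 5) * C_10
Cofactor C_10 = 5
Want det = 0: 25 + (v - 5) * 5 = 0
  (v - 5) = -25 / 5 = -5
  v = 5 + (-5) = 0

Answer: 0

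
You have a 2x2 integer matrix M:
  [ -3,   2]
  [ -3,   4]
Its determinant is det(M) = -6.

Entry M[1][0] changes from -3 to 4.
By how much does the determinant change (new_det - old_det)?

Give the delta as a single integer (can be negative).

Cofactor C_10 = -2
Entry delta = 4 - -3 = 7
Det delta = entry_delta * cofactor = 7 * -2 = -14

Answer: -14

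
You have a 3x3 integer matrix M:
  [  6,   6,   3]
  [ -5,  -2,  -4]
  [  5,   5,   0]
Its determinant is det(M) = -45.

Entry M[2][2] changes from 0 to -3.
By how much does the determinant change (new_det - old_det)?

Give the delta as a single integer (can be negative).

Cofactor C_22 = 18
Entry delta = -3 - 0 = -3
Det delta = entry_delta * cofactor = -3 * 18 = -54

Answer: -54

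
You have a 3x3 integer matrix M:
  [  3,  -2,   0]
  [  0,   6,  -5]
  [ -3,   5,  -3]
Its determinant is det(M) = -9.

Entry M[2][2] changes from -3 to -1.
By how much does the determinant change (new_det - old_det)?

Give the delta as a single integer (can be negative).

Answer: 36

Derivation:
Cofactor C_22 = 18
Entry delta = -1 - -3 = 2
Det delta = entry_delta * cofactor = 2 * 18 = 36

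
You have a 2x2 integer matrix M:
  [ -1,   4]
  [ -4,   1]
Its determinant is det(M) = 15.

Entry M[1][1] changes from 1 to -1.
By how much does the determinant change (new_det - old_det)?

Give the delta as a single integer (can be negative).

Answer: 2

Derivation:
Cofactor C_11 = -1
Entry delta = -1 - 1 = -2
Det delta = entry_delta * cofactor = -2 * -1 = 2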